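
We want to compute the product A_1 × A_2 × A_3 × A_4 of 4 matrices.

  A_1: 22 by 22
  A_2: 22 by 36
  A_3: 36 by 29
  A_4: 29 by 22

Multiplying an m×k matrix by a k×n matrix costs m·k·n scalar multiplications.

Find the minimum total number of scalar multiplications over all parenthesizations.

Adjacent pairs: A_1A_2 = 22·22·36 = 17424; A_2A_3 = 22·36·29 = 22968; A_3A_4 = 36·29·22 = 22968.
Length 3: A_1..A_3: k=1: 0+22968+22·22·29=37004; k=2: 17424+0+22·36·29=40392 → min 37004 | A_2..A_4: k=2: 0+22968+22·36·22=40392; k=3: 22968+0+22·29·22=37004 → min 37004.
Length 4: A_1..A_4: k=1: 0+37004+22·22·22=47652; k=2: 17424+22968+22·36·22=57816; k=3: 37004+0+22·29·22=51040 → min 47652.
Optimal order: (A_1 × ((A_2 × A_3) × A_4)) with cost 47652.

47652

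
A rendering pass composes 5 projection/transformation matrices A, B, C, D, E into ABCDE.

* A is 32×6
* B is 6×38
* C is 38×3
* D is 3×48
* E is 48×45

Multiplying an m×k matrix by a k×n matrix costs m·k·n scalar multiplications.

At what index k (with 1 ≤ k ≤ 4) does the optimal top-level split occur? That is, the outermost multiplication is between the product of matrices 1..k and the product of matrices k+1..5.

Adjacent pairs: AB = 32·6·38 = 7296; BC = 6·38·3 = 684; CD = 38·3·48 = 5472; DE = 3·48·45 = 6480.
Length 3: A..C: k=1: 0+684+32·6·3=1260; k=2: 7296+0+32·38·3=10944 → min 1260 | B..D: k=2: 0+5472+6·38·48=16416; k=3: 684+0+6·3·48=1548 → min 1548 | C..E: k=3: 0+6480+38·3·45=11610; k=4: 5472+0+38·48·45=87552 → min 11610.
Length 4: A..D: k=1: 0+1548+32·6·48=10764; k=2: 7296+5472+32·38·48=71136; k=3: 1260+0+32·3·48=5868 → min 5868 | B..E: k=2: 0+11610+6·38·45=21870; k=3: 684+6480+6·3·45=7974; k=4: 1548+0+6·48·45=14508 → min 7974.
Top-level splits: k=1: (A..A)·(B..E) → 0+7974+32·6·45 = 16614; k=2: (A..B)·(C..E) → 7296+11610+32·38·45 = 73626; k=3: (A..C)·(D..E) → 1260+6480+32·3·45 = 12060; k=4: (A..D)·(E..E) → 5868+0+32·48·45 = 74988.
Best split is after C, i.e. k = 3.

3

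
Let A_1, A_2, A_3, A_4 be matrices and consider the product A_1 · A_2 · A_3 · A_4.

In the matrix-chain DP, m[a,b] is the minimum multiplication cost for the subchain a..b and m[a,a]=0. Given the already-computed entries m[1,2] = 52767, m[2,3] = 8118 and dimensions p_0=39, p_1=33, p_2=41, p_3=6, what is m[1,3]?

15840

m[1,3] = min over k∈[1,2] of m[1,k]+m[k+1,3]+p_{0}·p_k·p_{3}.
k=1: 0 + 8118 + 39·33·6 = 15840; k=2: 52767 + 0 + 39·41·6 = 62361.
Minimum: 15840 at k=1.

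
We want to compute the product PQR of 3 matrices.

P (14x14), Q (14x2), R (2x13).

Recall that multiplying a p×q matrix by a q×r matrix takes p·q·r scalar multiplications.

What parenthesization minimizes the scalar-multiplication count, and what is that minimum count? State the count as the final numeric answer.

(P(QR)): cost 2912.
((PQ)R): cost 756.
Optimal: ((PQ)R) with cost 756.

756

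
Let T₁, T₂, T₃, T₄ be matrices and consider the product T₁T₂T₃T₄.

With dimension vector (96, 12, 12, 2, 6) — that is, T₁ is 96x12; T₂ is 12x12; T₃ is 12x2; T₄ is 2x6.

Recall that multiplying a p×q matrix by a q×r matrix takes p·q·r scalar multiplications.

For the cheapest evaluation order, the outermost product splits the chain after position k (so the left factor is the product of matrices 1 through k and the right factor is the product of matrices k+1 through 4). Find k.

3

Adjacent pairs: T₁T₂ = 96·12·12 = 13824; T₂T₃ = 12·12·2 = 288; T₃T₄ = 12·2·6 = 144.
Length 3: T₁..T₃: k=1: 0+288+96·12·2=2592; k=2: 13824+0+96·12·2=16128 → min 2592 | T₂..T₄: k=2: 0+144+12·12·6=1008; k=3: 288+0+12·2·6=432 → min 432.
Top-level splits: k=1: (T₁..T₁)·(T₂..T₄) → 0+432+96·12·6 = 7344; k=2: (T₁..T₂)·(T₃..T₄) → 13824+144+96·12·6 = 20880; k=3: (T₁..T₃)·(T₄..T₄) → 2592+0+96·2·6 = 3744.
Best split is after T₃, i.e. k = 3.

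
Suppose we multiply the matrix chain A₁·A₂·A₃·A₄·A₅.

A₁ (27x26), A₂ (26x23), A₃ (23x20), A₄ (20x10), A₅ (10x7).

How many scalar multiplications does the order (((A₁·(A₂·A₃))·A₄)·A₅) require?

33290

(A₂·A₃): 26×23 by 23×20 → 26×20, cost 26·23·20 = 11960
(A₁·(A₂·A₃)): 27×26 by 26×20 → 27×20, cost 27·26·20 = 14040; cumulative 26000
((A₁·(A₂·A₃))·A₄): 27×20 by 20×10 → 27×10, cost 27·20·10 = 5400; cumulative 31400
(((A₁·(A₂·A₃))·A₄)·A₅): 27×10 by 10×7 → 27×7, cost 27·10·7 = 1890; cumulative 33290
Total: 33290 scalar multiplications.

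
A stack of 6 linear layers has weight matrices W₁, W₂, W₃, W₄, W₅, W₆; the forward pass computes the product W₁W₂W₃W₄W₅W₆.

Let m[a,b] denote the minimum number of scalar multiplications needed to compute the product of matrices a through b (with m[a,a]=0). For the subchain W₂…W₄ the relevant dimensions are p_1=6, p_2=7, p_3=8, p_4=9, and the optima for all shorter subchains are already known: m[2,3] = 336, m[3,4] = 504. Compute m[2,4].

768

m[2,4] = min over k∈[2,3] of m[2,k]+m[k+1,4]+p_{1}·p_k·p_{4}.
k=2: 0 + 504 + 6·7·9 = 882; k=3: 336 + 0 + 6·8·9 = 768.
Minimum: 768 at k=3.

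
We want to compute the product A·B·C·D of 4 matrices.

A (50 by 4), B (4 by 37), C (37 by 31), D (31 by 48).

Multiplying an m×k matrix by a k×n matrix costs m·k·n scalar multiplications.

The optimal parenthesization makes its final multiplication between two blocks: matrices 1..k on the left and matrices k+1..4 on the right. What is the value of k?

1

Adjacent pairs: AB = 50·4·37 = 7400; BC = 4·37·31 = 4588; CD = 37·31·48 = 55056.
Length 3: A..C: k=1: 0+4588+50·4·31=10788; k=2: 7400+0+50·37·31=64750 → min 10788 | B..D: k=2: 0+55056+4·37·48=62160; k=3: 4588+0+4·31·48=10540 → min 10540.
Top-level splits: k=1: (A..A)·(B..D) → 0+10540+50·4·48 = 20140; k=2: (A..B)·(C..D) → 7400+55056+50·37·48 = 151256; k=3: (A..C)·(D..D) → 10788+0+50·31·48 = 85188.
Best split is after A, i.e. k = 1.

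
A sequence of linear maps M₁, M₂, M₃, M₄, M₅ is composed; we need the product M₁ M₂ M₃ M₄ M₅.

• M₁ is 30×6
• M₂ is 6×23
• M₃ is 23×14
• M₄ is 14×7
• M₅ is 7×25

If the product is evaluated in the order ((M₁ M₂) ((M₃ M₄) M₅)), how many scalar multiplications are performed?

27669

(M₁ M₂): 30×6 by 6×23 → 30×23, cost 30·6·23 = 4140
(M₃ M₄): 23×14 by 14×7 → 23×7, cost 23·14·7 = 2254
((M₃ M₄) M₅): 23×7 by 7×25 → 23×25, cost 23·7·25 = 4025; cumulative 6279
((M₁ M₂) ((M₃ M₄) M₅)): 30×23 by 23×25 → 30×25, cost 30·23·25 = 17250; cumulative 27669
Total: 27669 scalar multiplications.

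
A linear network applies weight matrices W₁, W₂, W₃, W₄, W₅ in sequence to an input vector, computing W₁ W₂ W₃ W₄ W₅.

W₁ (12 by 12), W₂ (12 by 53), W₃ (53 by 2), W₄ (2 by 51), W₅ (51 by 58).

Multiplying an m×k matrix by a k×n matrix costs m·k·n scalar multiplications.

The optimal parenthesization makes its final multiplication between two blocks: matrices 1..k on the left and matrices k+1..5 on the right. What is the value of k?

3

Adjacent pairs: W₁W₂ = 12·12·53 = 7632; W₂W₃ = 12·53·2 = 1272; W₃W₄ = 53·2·51 = 5406; W₄W₅ = 2·51·58 = 5916.
Length 3: W₁..W₃: k=1: 0+1272+12·12·2=1560; k=2: 7632+0+12·53·2=8904 → min 1560 | W₂..W₄: k=2: 0+5406+12·53·51=37842; k=3: 1272+0+12·2·51=2496 → min 2496 | W₃..W₅: k=3: 0+5916+53·2·58=12064; k=4: 5406+0+53·51·58=162180 → min 12064.
Length 4: W₁..W₄: k=1: 0+2496+12·12·51=9840; k=2: 7632+5406+12·53·51=45474; k=3: 1560+0+12·2·51=2784 → min 2784 | W₂..W₅: k=2: 0+12064+12·53·58=48952; k=3: 1272+5916+12·2·58=8580; k=4: 2496+0+12·51·58=37992 → min 8580.
Top-level splits: k=1: (W₁..W₁)·(W₂..W₅) → 0+8580+12·12·58 = 16932; k=2: (W₁..W₂)·(W₃..W₅) → 7632+12064+12·53·58 = 56584; k=3: (W₁..W₃)·(W₄..W₅) → 1560+5916+12·2·58 = 8868; k=4: (W₁..W₄)·(W₅..W₅) → 2784+0+12·51·58 = 38280.
Best split is after W₃, i.e. k = 3.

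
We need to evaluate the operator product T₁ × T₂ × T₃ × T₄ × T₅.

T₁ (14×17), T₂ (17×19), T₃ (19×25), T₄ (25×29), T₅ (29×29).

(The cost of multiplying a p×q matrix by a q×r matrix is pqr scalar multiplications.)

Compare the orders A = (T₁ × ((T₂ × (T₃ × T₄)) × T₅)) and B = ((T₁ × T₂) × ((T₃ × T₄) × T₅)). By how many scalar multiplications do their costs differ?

Order A = (T₁ × ((T₂ × (T₃ × T₄)) × T₅)): (T₃ × T₄): 19×25 by 25×29 → 19×29, cost 19·25·29 = 13775; (T₂ × (T₃ × T₄)): 17×19 by 19×29 → 17×29, cost 17·19·29 = 9367; cumulative 23142; ((T₂ × (T₃ × T₄)) × T₅): 17×29 by 29×29 → 17×29, cost 17·29·29 = 14297; cumulative 37439; (T₁ × ((T₂ × (T₃ × T₄)) × T₅)): 14×17 by 17×29 → 14×29, cost 14·17·29 = 6902; cumulative 44341. Total 44341.
Order B = ((T₁ × T₂) × ((T₃ × T₄) × T₅)): (T₁ × T₂): 14×17 by 17×19 → 14×19, cost 14·17·19 = 4522; (T₃ × T₄): 19×25 by 25×29 → 19×29, cost 19·25·29 = 13775; ((T₃ × T₄) × T₅): 19×29 by 29×29 → 19×29, cost 19·29·29 = 15979; cumulative 29754; ((T₁ × T₂) × ((T₃ × T₄) × T₅)): 14×19 by 19×29 → 14×29, cost 14·19·29 = 7714; cumulative 41990. Total 41990.
Difference: |44341 − 41990| = 2351.

2351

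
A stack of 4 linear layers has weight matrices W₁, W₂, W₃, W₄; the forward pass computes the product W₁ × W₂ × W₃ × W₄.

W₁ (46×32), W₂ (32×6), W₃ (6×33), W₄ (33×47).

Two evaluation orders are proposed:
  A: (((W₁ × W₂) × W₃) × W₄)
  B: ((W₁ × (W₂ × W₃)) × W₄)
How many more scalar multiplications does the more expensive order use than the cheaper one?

36972

Order A = (((W₁ × W₂) × W₃) × W₄): (W₁ × W₂): 46×32 by 32×6 → 46×6, cost 46·32·6 = 8832; ((W₁ × W₂) × W₃): 46×6 by 6×33 → 46×33, cost 46·6·33 = 9108; cumulative 17940; (((W₁ × W₂) × W₃) × W₄): 46×33 by 33×47 → 46×47, cost 46·33·47 = 71346; cumulative 89286. Total 89286.
Order B = ((W₁ × (W₂ × W₃)) × W₄): (W₂ × W₃): 32×6 by 6×33 → 32×33, cost 32·6·33 = 6336; (W₁ × (W₂ × W₃)): 46×32 by 32×33 → 46×33, cost 46·32·33 = 48576; cumulative 54912; ((W₁ × (W₂ × W₃)) × W₄): 46×33 by 33×47 → 46×47, cost 46·33·47 = 71346; cumulative 126258. Total 126258.
Difference: |89286 − 126258| = 36972.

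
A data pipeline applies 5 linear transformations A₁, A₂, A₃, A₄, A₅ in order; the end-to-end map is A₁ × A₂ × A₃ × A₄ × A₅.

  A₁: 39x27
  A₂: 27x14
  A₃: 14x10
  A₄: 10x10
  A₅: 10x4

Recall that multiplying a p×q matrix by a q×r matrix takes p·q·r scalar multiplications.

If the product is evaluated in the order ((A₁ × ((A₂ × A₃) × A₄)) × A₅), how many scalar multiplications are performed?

18570

(A₂ × A₃): 27×14 by 14×10 → 27×10, cost 27·14·10 = 3780
((A₂ × A₃) × A₄): 27×10 by 10×10 → 27×10, cost 27·10·10 = 2700; cumulative 6480
(A₁ × ((A₂ × A₃) × A₄)): 39×27 by 27×10 → 39×10, cost 39·27·10 = 10530; cumulative 17010
((A₁ × ((A₂ × A₃) × A₄)) × A₅): 39×10 by 10×4 → 39×4, cost 39·10·4 = 1560; cumulative 18570
Total: 18570 scalar multiplications.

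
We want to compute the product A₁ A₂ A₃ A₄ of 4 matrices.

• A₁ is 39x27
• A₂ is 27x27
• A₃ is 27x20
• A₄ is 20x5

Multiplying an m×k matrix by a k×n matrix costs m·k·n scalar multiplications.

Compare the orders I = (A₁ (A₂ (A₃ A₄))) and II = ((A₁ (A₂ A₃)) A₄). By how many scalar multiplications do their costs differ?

Order I = (A₁ (A₂ (A₃ A₄))): (A₃ A₄): 27×20 by 20×5 → 27×5, cost 27·20·5 = 2700; (A₂ (A₃ A₄)): 27×27 by 27×5 → 27×5, cost 27·27·5 = 3645; cumulative 6345; (A₁ (A₂ (A₃ A₄))): 39×27 by 27×5 → 39×5, cost 39·27·5 = 5265; cumulative 11610. Total 11610.
Order II = ((A₁ (A₂ A₃)) A₄): (A₂ A₃): 27×27 by 27×20 → 27×20, cost 27·27·20 = 14580; (A₁ (A₂ A₃)): 39×27 by 27×20 → 39×20, cost 39·27·20 = 21060; cumulative 35640; ((A₁ (A₂ A₃)) A₄): 39×20 by 20×5 → 39×5, cost 39·20·5 = 3900; cumulative 39540. Total 39540.
Difference: |11610 − 39540| = 27930.

27930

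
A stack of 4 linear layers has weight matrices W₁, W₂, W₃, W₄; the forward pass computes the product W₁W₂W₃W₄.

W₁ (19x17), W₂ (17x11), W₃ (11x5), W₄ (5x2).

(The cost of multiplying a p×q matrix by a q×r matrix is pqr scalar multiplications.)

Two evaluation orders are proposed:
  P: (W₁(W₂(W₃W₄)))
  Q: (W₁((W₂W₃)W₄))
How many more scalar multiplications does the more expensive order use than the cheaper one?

Order P = (W₁(W₂(W₃W₄))): (W₃W₄): 11×5 by 5×2 → 11×2, cost 11·5·2 = 110; (W₂(W₃W₄)): 17×11 by 11×2 → 17×2, cost 17·11·2 = 374; cumulative 484; (W₁(W₂(W₃W₄))): 19×17 by 17×2 → 19×2, cost 19·17·2 = 646; cumulative 1130. Total 1130.
Order Q = (W₁((W₂W₃)W₄)): (W₂W₃): 17×11 by 11×5 → 17×5, cost 17·11·5 = 935; ((W₂W₃)W₄): 17×5 by 5×2 → 17×2, cost 17·5·2 = 170; cumulative 1105; (W₁((W₂W₃)W₄)): 19×17 by 17×2 → 19×2, cost 19·17·2 = 646; cumulative 1751. Total 1751.
Difference: |1130 − 1751| = 621.

621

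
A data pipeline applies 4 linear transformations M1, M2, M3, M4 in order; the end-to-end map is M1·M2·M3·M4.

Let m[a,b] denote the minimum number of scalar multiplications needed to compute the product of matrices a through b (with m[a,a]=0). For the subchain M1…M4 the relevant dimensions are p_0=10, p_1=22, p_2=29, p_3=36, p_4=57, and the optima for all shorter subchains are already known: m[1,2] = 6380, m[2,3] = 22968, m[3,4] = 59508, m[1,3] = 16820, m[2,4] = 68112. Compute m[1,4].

37340

m[1,4] = min over k∈[1,3] of m[1,k]+m[k+1,4]+p_{0}·p_k·p_{4}.
k=1: 0 + 68112 + 10·22·57 = 80652; k=2: 6380 + 59508 + 10·29·57 = 82418; k=3: 16820 + 0 + 10·36·57 = 37340.
Minimum: 37340 at k=3.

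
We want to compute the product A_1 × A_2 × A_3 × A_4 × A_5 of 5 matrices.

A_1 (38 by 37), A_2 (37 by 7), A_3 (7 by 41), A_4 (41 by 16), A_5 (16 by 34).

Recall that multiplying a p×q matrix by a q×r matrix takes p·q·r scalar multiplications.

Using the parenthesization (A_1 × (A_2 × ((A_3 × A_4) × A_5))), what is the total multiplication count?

(A_3 × A_4): 7×41 by 41×16 → 7×16, cost 7·41·16 = 4592
((A_3 × A_4) × A_5): 7×16 by 16×34 → 7×34, cost 7·16·34 = 3808; cumulative 8400
(A_2 × ((A_3 × A_4) × A_5)): 37×7 by 7×34 → 37×34, cost 37·7·34 = 8806; cumulative 17206
(A_1 × (A_2 × ((A_3 × A_4) × A_5))): 38×37 by 37×34 → 38×34, cost 38·37·34 = 47804; cumulative 65010
Total: 65010 scalar multiplications.

65010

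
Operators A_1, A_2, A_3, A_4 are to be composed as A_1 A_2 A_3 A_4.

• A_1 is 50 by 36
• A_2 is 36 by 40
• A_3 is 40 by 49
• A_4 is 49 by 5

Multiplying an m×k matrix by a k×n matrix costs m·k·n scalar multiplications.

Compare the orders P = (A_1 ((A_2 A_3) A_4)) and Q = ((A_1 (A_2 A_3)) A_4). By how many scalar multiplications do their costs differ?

82630

Order P = (A_1 ((A_2 A_3) A_4)): (A_2 A_3): 36×40 by 40×49 → 36×49, cost 36·40·49 = 70560; ((A_2 A_3) A_4): 36×49 by 49×5 → 36×5, cost 36·49·5 = 8820; cumulative 79380; (A_1 ((A_2 A_3) A_4)): 50×36 by 36×5 → 50×5, cost 50·36·5 = 9000; cumulative 88380. Total 88380.
Order Q = ((A_1 (A_2 A_3)) A_4): (A_2 A_3): 36×40 by 40×49 → 36×49, cost 36·40·49 = 70560; (A_1 (A_2 A_3)): 50×36 by 36×49 → 50×49, cost 50·36·49 = 88200; cumulative 158760; ((A_1 (A_2 A_3)) A_4): 50×49 by 49×5 → 50×5, cost 50·49·5 = 12250; cumulative 171010. Total 171010.
Difference: |88380 − 171010| = 82630.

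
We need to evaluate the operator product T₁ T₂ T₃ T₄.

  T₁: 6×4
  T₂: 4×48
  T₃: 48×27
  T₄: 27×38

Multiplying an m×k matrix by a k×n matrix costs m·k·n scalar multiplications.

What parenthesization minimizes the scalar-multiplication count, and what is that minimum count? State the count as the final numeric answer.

Adjacent pairs: T₁T₂ = 6·4·48 = 1152; T₂T₃ = 4·48·27 = 5184; T₃T₄ = 48·27·38 = 49248.
Length 3: T₁..T₃: k=1: 0+5184+6·4·27=5832; k=2: 1152+0+6·48·27=8928 → min 5832 | T₂..T₄: k=2: 0+49248+4·48·38=56544; k=3: 5184+0+4·27·38=9288 → min 9288.
Length 4: T₁..T₄: k=1: 0+9288+6·4·38=10200; k=2: 1152+49248+6·48·38=61344; k=3: 5832+0+6·27·38=11988 → min 10200.
Optimal parenthesization: (T₁ ((T₂ T₃) T₄)) with cost 10200.

10200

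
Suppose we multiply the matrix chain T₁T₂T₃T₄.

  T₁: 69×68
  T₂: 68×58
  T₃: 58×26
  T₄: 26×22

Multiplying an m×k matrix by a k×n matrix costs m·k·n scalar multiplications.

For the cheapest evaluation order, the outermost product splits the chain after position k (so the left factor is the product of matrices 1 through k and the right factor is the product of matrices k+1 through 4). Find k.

Adjacent pairs: T₁T₂ = 69·68·58 = 272136; T₂T₃ = 68·58·26 = 102544; T₃T₄ = 58·26·22 = 33176.
Length 3: T₁..T₃: k=1: 0+102544+69·68·26=224536; k=2: 272136+0+69·58·26=376188 → min 224536 | T₂..T₄: k=2: 0+33176+68·58·22=119944; k=3: 102544+0+68·26·22=141440 → min 119944.
Top-level splits: k=1: (T₁..T₁)·(T₂..T₄) → 0+119944+69·68·22 = 223168; k=2: (T₁..T₂)·(T₃..T₄) → 272136+33176+69·58·22 = 393356; k=3: (T₁..T₃)·(T₄..T₄) → 224536+0+69·26·22 = 264004.
Best split is after T₁, i.e. k = 1.

1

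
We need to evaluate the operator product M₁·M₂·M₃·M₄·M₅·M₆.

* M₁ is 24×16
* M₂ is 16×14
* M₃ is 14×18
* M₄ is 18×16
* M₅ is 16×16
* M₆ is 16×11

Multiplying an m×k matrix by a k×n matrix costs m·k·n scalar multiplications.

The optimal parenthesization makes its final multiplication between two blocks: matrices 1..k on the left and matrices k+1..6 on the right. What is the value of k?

1

Adjacent pairs: M₁M₂ = 24·16·14 = 5376; M₂M₃ = 16·14·18 = 4032; M₃M₄ = 14·18·16 = 4032; M₄M₅ = 18·16·16 = 4608; M₅M₆ = 16·16·11 = 2816.
Length 3: M₁..M₃: k=1: 0+4032+24·16·18=10944; k=2: 5376+0+24·14·18=11424 → min 10944 | M₂..M₄: k=2: 0+4032+16·14·16=7616; k=3: 4032+0+16·18·16=8640 → min 7616 | M₃..M₅: k=3: 0+4608+14·18·16=8640; k=4: 4032+0+14·16·16=7616 → min 7616 | M₄..M₆: k=4: 0+2816+18·16·11=5984; k=5: 4608+0+18·16·11=7776 → min 5984.
Length 4: M₁..M₄: k=1: 0+7616+24·16·16=13760; k=2: 5376+4032+24·14·16=14784; k=3: 10944+0+24·18·16=17856 → min 13760 | M₂..M₅: k=2: 0+7616+16·14·16=11200; k=3: 4032+4608+16·18·16=13248; k=4: 7616+0+16·16·16=11712 → min 11200 | M₃..M₆: k=3: 0+5984+14·18·11=8756; k=4: 4032+2816+14·16·11=9312; k=5: 7616+0+14·16·11=10080 → min 8756.
Length 5: M₁..M₅: k=1: 0+11200+24·16·16=17344; k=2: 5376+7616+24·14·16=18368; k=3: 10944+4608+24·18·16=22464; k=4: 13760+0+24·16·16=19904 → min 17344 | M₂..M₆: k=2: 0+8756+16·14·11=11220; k=3: 4032+5984+16·18·11=13184; k=4: 7616+2816+16·16·11=13248; k=5: 11200+0+16·16·11=14016 → min 11220.
Top-level splits: k=1: (M₁..M₁)·(M₂..M₆) → 0+11220+24·16·11 = 15444; k=2: (M₁..M₂)·(M₃..M₆) → 5376+8756+24·14·11 = 17828; k=3: (M₁..M₃)·(M₄..M₆) → 10944+5984+24·18·11 = 21680; k=4: (M₁..M₄)·(M₅..M₆) → 13760+2816+24·16·11 = 20800; k=5: (M₁..M₅)·(M₆..M₆) → 17344+0+24·16·11 = 21568.
Best split is after M₁, i.e. k = 1.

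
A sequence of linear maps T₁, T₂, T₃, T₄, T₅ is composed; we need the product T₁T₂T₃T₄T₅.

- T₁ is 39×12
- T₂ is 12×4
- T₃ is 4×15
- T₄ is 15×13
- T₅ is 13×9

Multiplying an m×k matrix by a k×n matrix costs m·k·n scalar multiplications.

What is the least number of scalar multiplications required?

4524

Adjacent pairs: T₁T₂ = 39·12·4 = 1872; T₂T₃ = 12·4·15 = 720; T₃T₄ = 4·15·13 = 780; T₄T₅ = 15·13·9 = 1755.
Length 3: T₁..T₃: k=1: 0+720+39·12·15=7740; k=2: 1872+0+39·4·15=4212 → min 4212 | T₂..T₄: k=2: 0+780+12·4·13=1404; k=3: 720+0+12·15·13=3060 → min 1404 | T₃..T₅: k=3: 0+1755+4·15·9=2295; k=4: 780+0+4·13·9=1248 → min 1248.
Length 4: T₁..T₄: k=1: 0+1404+39·12·13=7488; k=2: 1872+780+39·4·13=4680; k=3: 4212+0+39·15·13=11817 → min 4680 | T₂..T₅: k=2: 0+1248+12·4·9=1680; k=3: 720+1755+12·15·9=4095; k=4: 1404+0+12·13·9=2808 → min 1680.
Length 5: T₁..T₅: k=1: 0+1680+39·12·9=5892; k=2: 1872+1248+39·4·9=4524; k=3: 4212+1755+39·15·9=11232; k=4: 4680+0+39·13·9=9243 → min 4524.
Optimal order: ((T₁T₂)((T₃T₄)T₅)) with cost 4524.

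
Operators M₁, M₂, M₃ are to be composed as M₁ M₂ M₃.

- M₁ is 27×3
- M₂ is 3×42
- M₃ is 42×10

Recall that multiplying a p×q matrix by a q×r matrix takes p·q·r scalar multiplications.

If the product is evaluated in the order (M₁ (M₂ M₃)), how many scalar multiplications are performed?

2070

(M₂ M₃): 3×42 by 42×10 → 3×10, cost 3·42·10 = 1260
(M₁ (M₂ M₃)): 27×3 by 3×10 → 27×10, cost 27·3·10 = 810; cumulative 2070
Total: 2070 scalar multiplications.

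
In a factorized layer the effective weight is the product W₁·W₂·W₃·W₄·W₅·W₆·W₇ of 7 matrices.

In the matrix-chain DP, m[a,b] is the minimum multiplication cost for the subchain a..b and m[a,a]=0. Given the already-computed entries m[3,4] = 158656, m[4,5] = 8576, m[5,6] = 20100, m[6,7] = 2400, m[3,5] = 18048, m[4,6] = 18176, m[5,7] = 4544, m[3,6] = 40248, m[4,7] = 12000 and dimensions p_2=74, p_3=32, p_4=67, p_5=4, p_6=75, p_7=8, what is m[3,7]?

22816

m[3,7] = min over k∈[3,6] of m[3,k]+m[k+1,7]+p_{2}·p_k·p_{7}.
k=3: 0 + 12000 + 74·32·8 = 30944; k=4: 158656 + 4544 + 74·67·8 = 202864; k=5: 18048 + 2400 + 74·4·8 = 22816; k=6: 40248 + 0 + 74·75·8 = 84648.
Minimum: 22816 at k=5.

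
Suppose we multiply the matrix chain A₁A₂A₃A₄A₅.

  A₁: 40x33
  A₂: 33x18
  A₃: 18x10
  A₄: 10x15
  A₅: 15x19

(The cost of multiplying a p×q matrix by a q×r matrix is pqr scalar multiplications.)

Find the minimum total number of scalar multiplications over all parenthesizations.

Adjacent pairs: A₁A₂ = 40·33·18 = 23760; A₂A₃ = 33·18·10 = 5940; A₃A₄ = 18·10·15 = 2700; A₄A₅ = 10·15·19 = 2850.
Length 3: A₁..A₃: k=1: 0+5940+40·33·10=19140; k=2: 23760+0+40·18·10=30960 → min 19140 | A₂..A₄: k=2: 0+2700+33·18·15=11610; k=3: 5940+0+33·10·15=10890 → min 10890 | A₃..A₅: k=3: 0+2850+18·10·19=6270; k=4: 2700+0+18·15·19=7830 → min 6270.
Length 4: A₁..A₄: k=1: 0+10890+40·33·15=30690; k=2: 23760+2700+40·18·15=37260; k=3: 19140+0+40·10·15=25140 → min 25140 | A₂..A₅: k=2: 0+6270+33·18·19=17556; k=3: 5940+2850+33·10·19=15060; k=4: 10890+0+33·15·19=20295 → min 15060.
Length 5: A₁..A₅: k=1: 0+15060+40·33·19=40140; k=2: 23760+6270+40·18·19=43710; k=3: 19140+2850+40·10·19=29590; k=4: 25140+0+40·15·19=36540 → min 29590.
Optimal order: ((A₁(A₂A₃))(A₄A₅)) with cost 29590.

29590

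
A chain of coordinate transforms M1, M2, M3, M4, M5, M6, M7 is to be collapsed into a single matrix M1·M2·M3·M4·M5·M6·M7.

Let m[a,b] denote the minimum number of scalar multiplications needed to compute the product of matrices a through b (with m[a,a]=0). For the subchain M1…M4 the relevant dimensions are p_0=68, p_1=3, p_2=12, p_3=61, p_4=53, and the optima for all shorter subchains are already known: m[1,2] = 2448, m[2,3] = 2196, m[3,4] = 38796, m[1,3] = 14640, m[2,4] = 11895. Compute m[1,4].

22707

m[1,4] = min over k∈[1,3] of m[1,k]+m[k+1,4]+p_{0}·p_k·p_{4}.
k=1: 0 + 11895 + 68·3·53 = 22707; k=2: 2448 + 38796 + 68·12·53 = 84492; k=3: 14640 + 0 + 68·61·53 = 234484.
Minimum: 22707 at k=1.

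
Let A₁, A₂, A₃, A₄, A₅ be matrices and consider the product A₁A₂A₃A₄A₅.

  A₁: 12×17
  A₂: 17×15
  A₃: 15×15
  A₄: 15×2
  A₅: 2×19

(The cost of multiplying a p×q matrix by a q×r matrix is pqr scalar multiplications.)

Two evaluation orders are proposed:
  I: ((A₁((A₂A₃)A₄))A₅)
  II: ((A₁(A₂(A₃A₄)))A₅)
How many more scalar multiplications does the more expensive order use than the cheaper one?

3375

Order I = ((A₁((A₂A₃)A₄))A₅): (A₂A₃): 17×15 by 15×15 → 17×15, cost 17·15·15 = 3825; ((A₂A₃)A₄): 17×15 by 15×2 → 17×2, cost 17·15·2 = 510; cumulative 4335; (A₁((A₂A₃)A₄)): 12×17 by 17×2 → 12×2, cost 12·17·2 = 408; cumulative 4743; ((A₁((A₂A₃)A₄))A₅): 12×2 by 2×19 → 12×19, cost 12·2·19 = 456; cumulative 5199. Total 5199.
Order II = ((A₁(A₂(A₃A₄)))A₅): (A₃A₄): 15×15 by 15×2 → 15×2, cost 15·15·2 = 450; (A₂(A₃A₄)): 17×15 by 15×2 → 17×2, cost 17·15·2 = 510; cumulative 960; (A₁(A₂(A₃A₄))): 12×17 by 17×2 → 12×2, cost 12·17·2 = 408; cumulative 1368; ((A₁(A₂(A₃A₄)))A₅): 12×2 by 2×19 → 12×19, cost 12·2·19 = 456; cumulative 1824. Total 1824.
Difference: |5199 − 1824| = 3375.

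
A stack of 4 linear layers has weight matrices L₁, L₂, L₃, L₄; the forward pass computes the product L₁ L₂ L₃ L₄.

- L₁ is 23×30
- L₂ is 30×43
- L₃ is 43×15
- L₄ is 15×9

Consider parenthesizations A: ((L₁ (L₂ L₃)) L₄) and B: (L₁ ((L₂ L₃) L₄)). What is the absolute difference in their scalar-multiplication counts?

Order A = ((L₁ (L₂ L₃)) L₄): (L₂ L₃): 30×43 by 43×15 → 30×15, cost 30·43·15 = 19350; (L₁ (L₂ L₃)): 23×30 by 30×15 → 23×15, cost 23·30·15 = 10350; cumulative 29700; ((L₁ (L₂ L₃)) L₄): 23×15 by 15×9 → 23×9, cost 23·15·9 = 3105; cumulative 32805. Total 32805.
Order B = (L₁ ((L₂ L₃) L₄)): (L₂ L₃): 30×43 by 43×15 → 30×15, cost 30·43·15 = 19350; ((L₂ L₃) L₄): 30×15 by 15×9 → 30×9, cost 30·15·9 = 4050; cumulative 23400; (L₁ ((L₂ L₃) L₄)): 23×30 by 30×9 → 23×9, cost 23·30·9 = 6210; cumulative 29610. Total 29610.
Difference: |32805 − 29610| = 3195.

3195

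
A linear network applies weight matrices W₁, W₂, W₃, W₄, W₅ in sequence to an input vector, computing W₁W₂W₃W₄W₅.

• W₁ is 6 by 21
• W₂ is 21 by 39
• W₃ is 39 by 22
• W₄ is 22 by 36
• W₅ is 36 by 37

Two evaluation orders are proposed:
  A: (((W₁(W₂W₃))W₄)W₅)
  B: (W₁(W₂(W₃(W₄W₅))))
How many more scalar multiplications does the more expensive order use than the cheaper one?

Order A = (((W₁(W₂W₃))W₄)W₅): (W₂W₃): 21×39 by 39×22 → 21×22, cost 21·39·22 = 18018; (W₁(W₂W₃)): 6×21 by 21×22 → 6×22, cost 6·21·22 = 2772; cumulative 20790; ((W₁(W₂W₃))W₄): 6×22 by 22×36 → 6×36, cost 6·22·36 = 4752; cumulative 25542; (((W₁(W₂W₃))W₄)W₅): 6×36 by 36×37 → 6×37, cost 6·36·37 = 7992; cumulative 33534. Total 33534.
Order B = (W₁(W₂(W₃(W₄W₅)))): (W₄W₅): 22×36 by 36×37 → 22×37, cost 22·36·37 = 29304; (W₃(W₄W₅)): 39×22 by 22×37 → 39×37, cost 39·22·37 = 31746; cumulative 61050; (W₂(W₃(W₄W₅))): 21×39 by 39×37 → 21×37, cost 21·39·37 = 30303; cumulative 91353; (W₁(W₂(W₃(W₄W₅)))): 6×21 by 21×37 → 6×37, cost 6·21·37 = 4662; cumulative 96015. Total 96015.
Difference: |33534 − 96015| = 62481.

62481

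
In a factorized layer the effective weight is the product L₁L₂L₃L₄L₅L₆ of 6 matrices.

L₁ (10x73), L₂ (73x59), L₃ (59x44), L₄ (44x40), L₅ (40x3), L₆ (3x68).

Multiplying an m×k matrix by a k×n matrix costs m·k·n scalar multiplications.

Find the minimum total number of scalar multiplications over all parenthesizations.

30219

Adjacent pairs: L₁L₂ = 10·73·59 = 43070; L₂L₃ = 73·59·44 = 189508; L₃L₄ = 59·44·40 = 103840; L₄L₅ = 44·40·3 = 5280; L₅L₆ = 40·3·68 = 8160.
Length 3: L₁..L₃: k=1: 0+189508+10·73·44=221628; k=2: 43070+0+10·59·44=69030 → min 69030 | L₂..L₄: k=2: 0+103840+73·59·40=276120; k=3: 189508+0+73·44·40=317988 → min 276120 | L₃..L₅: k=3: 0+5280+59·44·3=13068; k=4: 103840+0+59·40·3=110920 → min 13068 | L₄..L₆: k=4: 0+8160+44·40·68=127840; k=5: 5280+0+44·3·68=14256 → min 14256.
Length 4: L₁..L₄: k=1: 0+276120+10·73·40=305320; k=2: 43070+103840+10·59·40=170510; k=3: 69030+0+10·44·40=86630 → min 86630 | L₂..L₅: k=2: 0+13068+73·59·3=25989; k=3: 189508+5280+73·44·3=204424; k=4: 276120+0+73·40·3=284880 → min 25989 | L₃..L₆: k=3: 0+14256+59·44·68=190784; k=4: 103840+8160+59·40·68=272480; k=5: 13068+0+59·3·68=25104 → min 25104.
Length 5: L₁..L₅: k=1: 0+25989+10·73·3=28179; k=2: 43070+13068+10·59·3=57908; k=3: 69030+5280+10·44·3=75630; k=4: 86630+0+10·40·3=87830 → min 28179 | L₂..L₆: k=2: 0+25104+73·59·68=317980; k=3: 189508+14256+73·44·68=422180; k=4: 276120+8160+73·40·68=482840; k=5: 25989+0+73·3·68=40881 → min 40881.
Length 6: L₁..L₆: k=1: 0+40881+10·73·68=90521; k=2: 43070+25104+10·59·68=108294; k=3: 69030+14256+10·44·68=113206; k=4: 86630+8160+10·40·68=121990; k=5: 28179+0+10·3·68=30219 → min 30219.
Optimal order: ((L₁(L₂(L₃(L₄L₅))))L₆) with cost 30219.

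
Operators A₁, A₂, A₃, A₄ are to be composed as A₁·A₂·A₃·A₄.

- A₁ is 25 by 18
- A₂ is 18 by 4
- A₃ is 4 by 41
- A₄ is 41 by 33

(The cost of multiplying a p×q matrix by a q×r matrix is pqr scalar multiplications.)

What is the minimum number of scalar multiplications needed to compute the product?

Adjacent pairs: A₁A₂ = 25·18·4 = 1800; A₂A₃ = 18·4·41 = 2952; A₃A₄ = 4·41·33 = 5412.
Length 3: A₁..A₃: k=1: 0+2952+25·18·41=21402; k=2: 1800+0+25·4·41=5900 → min 5900 | A₂..A₄: k=2: 0+5412+18·4·33=7788; k=3: 2952+0+18·41·33=27306 → min 7788.
Length 4: A₁..A₄: k=1: 0+7788+25·18·33=22638; k=2: 1800+5412+25·4·33=10512; k=3: 5900+0+25·41·33=39725 → min 10512.
Optimal order: ((A₁·A₂)·(A₃·A₄)) with cost 10512.

10512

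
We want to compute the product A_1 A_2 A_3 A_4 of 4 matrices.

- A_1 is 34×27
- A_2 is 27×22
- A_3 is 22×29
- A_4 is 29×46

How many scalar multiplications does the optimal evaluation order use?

83952

Adjacent pairs: A_1A_2 = 34·27·22 = 20196; A_2A_3 = 27·22·29 = 17226; A_3A_4 = 22·29·46 = 29348.
Length 3: A_1..A_3: k=1: 0+17226+34·27·29=43848; k=2: 20196+0+34·22·29=41888 → min 41888 | A_2..A_4: k=2: 0+29348+27·22·46=56672; k=3: 17226+0+27·29·46=53244 → min 53244.
Length 4: A_1..A_4: k=1: 0+53244+34·27·46=95472; k=2: 20196+29348+34·22·46=83952; k=3: 41888+0+34·29·46=87244 → min 83952.
Optimal order: ((A_1 A_2) (A_3 A_4)) with cost 83952.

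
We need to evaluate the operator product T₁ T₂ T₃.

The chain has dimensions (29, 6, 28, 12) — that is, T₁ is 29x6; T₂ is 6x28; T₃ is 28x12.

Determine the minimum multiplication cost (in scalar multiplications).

4104

Order (T₁ (T₂ T₃)): (T₂ T₃): 6×28 by 28×12 → 6×12, cost 6·28·12 = 2016; (T₁ (T₂ T₃)): 29×6 by 6×12 → 29×12, cost 29·6·12 = 2088; cumulative 4104. Total 4104.
Order ((T₁ T₂) T₃): (T₁ T₂): 29×6 by 6×28 → 29×28, cost 29·6·28 = 4872; ((T₁ T₂) T₃): 29×28 by 28×12 → 29×12, cost 29·28·12 = 9744; cumulative 14616. Total 14616.
Minimum: 4104.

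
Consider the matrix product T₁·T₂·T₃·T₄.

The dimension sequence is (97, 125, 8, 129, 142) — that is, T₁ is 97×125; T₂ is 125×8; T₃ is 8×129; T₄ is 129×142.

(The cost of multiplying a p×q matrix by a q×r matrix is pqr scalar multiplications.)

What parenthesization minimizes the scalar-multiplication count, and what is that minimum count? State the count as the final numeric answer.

353736

Adjacent pairs: T₁T₂ = 97·125·8 = 97000; T₂T₃ = 125·8·129 = 129000; T₃T₄ = 8·129·142 = 146544.
Length 3: T₁..T₃: k=1: 0+129000+97·125·129=1693125; k=2: 97000+0+97·8·129=197104 → min 197104 | T₂..T₄: k=2: 0+146544+125·8·142=288544; k=3: 129000+0+125·129·142=2418750 → min 288544.
Length 4: T₁..T₄: k=1: 0+288544+97·125·142=2010294; k=2: 97000+146544+97·8·142=353736; k=3: 197104+0+97·129·142=1973950 → min 353736.
Optimal parenthesization: ((T₁·T₂)·(T₃·T₄)) with cost 353736.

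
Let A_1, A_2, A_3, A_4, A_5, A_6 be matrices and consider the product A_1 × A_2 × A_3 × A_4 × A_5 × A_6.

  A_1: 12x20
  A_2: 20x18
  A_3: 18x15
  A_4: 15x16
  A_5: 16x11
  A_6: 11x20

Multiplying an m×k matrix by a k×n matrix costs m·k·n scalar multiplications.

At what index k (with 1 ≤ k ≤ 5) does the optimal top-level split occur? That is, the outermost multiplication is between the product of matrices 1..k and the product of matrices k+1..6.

5

Adjacent pairs: A_1A_2 = 12·20·18 = 4320; A_2A_3 = 20·18·15 = 5400; A_3A_4 = 18·15·16 = 4320; A_4A_5 = 15·16·11 = 2640; A_5A_6 = 16·11·20 = 3520.
Length 3: A_1..A_3: k=1: 0+5400+12·20·15=9000; k=2: 4320+0+12·18·15=7560 → min 7560 | A_2..A_4: k=2: 0+4320+20·18·16=10080; k=3: 5400+0+20·15·16=10200 → min 10080 | A_3..A_5: k=3: 0+2640+18·15·11=5610; k=4: 4320+0+18·16·11=7488 → min 5610 | A_4..A_6: k=4: 0+3520+15·16·20=8320; k=5: 2640+0+15·11·20=5940 → min 5940.
Length 4: A_1..A_4: k=1: 0+10080+12·20·16=13920; k=2: 4320+4320+12·18·16=12096; k=3: 7560+0+12·15·16=10440 → min 10440 | A_2..A_5: k=2: 0+5610+20·18·11=9570; k=3: 5400+2640+20·15·11=11340; k=4: 10080+0+20·16·11=13600 → min 9570 | A_3..A_6: k=3: 0+5940+18·15·20=11340; k=4: 4320+3520+18·16·20=13600; k=5: 5610+0+18·11·20=9570 → min 9570.
Length 5: A_1..A_5: k=1: 0+9570+12·20·11=12210; k=2: 4320+5610+12·18·11=12306; k=3: 7560+2640+12·15·11=12180; k=4: 10440+0+12·16·11=12552 → min 12180 | A_2..A_6: k=2: 0+9570+20·18·20=16770; k=3: 5400+5940+20·15·20=17340; k=4: 10080+3520+20·16·20=20000; k=5: 9570+0+20·11·20=13970 → min 13970.
Top-level splits: k=1: (A_1..A_1)·(A_2..A_6) → 0+13970+12·20·20 = 18770; k=2: (A_1..A_2)·(A_3..A_6) → 4320+9570+12·18·20 = 18210; k=3: (A_1..A_3)·(A_4..A_6) → 7560+5940+12·15·20 = 17100; k=4: (A_1..A_4)·(A_5..A_6) → 10440+3520+12·16·20 = 17800; k=5: (A_1..A_5)·(A_6..A_6) → 12180+0+12·11·20 = 14820.
Best split is after A_5, i.e. k = 5.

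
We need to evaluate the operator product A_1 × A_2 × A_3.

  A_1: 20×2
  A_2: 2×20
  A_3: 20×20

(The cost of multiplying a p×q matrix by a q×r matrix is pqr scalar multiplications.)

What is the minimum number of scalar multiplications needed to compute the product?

1600

Order (A_1 × (A_2 × A_3)): (A_2 × A_3): 2×20 by 20×20 → 2×20, cost 2·20·20 = 800; (A_1 × (A_2 × A_3)): 20×2 by 2×20 → 20×20, cost 20·2·20 = 800; cumulative 1600. Total 1600.
Order ((A_1 × A_2) × A_3): (A_1 × A_2): 20×2 by 2×20 → 20×20, cost 20·2·20 = 800; ((A_1 × A_2) × A_3): 20×20 by 20×20 → 20×20, cost 20·20·20 = 8000; cumulative 8800. Total 8800.
Minimum: 1600.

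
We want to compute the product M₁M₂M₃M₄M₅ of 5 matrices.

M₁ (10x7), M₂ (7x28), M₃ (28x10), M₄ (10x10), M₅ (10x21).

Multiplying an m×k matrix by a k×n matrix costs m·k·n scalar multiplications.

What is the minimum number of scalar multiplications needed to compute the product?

5460

Adjacent pairs: M₁M₂ = 10·7·28 = 1960; M₂M₃ = 7·28·10 = 1960; M₃M₄ = 28·10·10 = 2800; M₄M₅ = 10·10·21 = 2100.
Length 3: M₁..M₃: k=1: 0+1960+10·7·10=2660; k=2: 1960+0+10·28·10=4760 → min 2660 | M₂..M₄: k=2: 0+2800+7·28·10=4760; k=3: 1960+0+7·10·10=2660 → min 2660 | M₃..M₅: k=3: 0+2100+28·10·21=7980; k=4: 2800+0+28·10·21=8680 → min 7980.
Length 4: M₁..M₄: k=1: 0+2660+10·7·10=3360; k=2: 1960+2800+10·28·10=7560; k=3: 2660+0+10·10·10=3660 → min 3360 | M₂..M₅: k=2: 0+7980+7·28·21=12096; k=3: 1960+2100+7·10·21=5530; k=4: 2660+0+7·10·21=4130 → min 4130.
Length 5: M₁..M₅: k=1: 0+4130+10·7·21=5600; k=2: 1960+7980+10·28·21=15820; k=3: 2660+2100+10·10·21=6860; k=4: 3360+0+10·10·21=5460 → min 5460.
Optimal order: ((M₁((M₂M₃)M₄))M₅) with cost 5460.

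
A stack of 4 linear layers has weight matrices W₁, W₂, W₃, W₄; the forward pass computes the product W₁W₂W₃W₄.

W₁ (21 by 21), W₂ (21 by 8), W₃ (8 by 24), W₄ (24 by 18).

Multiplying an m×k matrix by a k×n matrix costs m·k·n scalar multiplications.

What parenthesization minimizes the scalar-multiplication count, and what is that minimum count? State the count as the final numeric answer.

Adjacent pairs: W₁W₂ = 21·21·8 = 3528; W₂W₃ = 21·8·24 = 4032; W₃W₄ = 8·24·18 = 3456.
Length 3: W₁..W₃: k=1: 0+4032+21·21·24=14616; k=2: 3528+0+21·8·24=7560 → min 7560 | W₂..W₄: k=2: 0+3456+21·8·18=6480; k=3: 4032+0+21·24·18=13104 → min 6480.
Length 4: W₁..W₄: k=1: 0+6480+21·21·18=14418; k=2: 3528+3456+21·8·18=10008; k=3: 7560+0+21·24·18=16632 → min 10008.
Optimal parenthesization: ((W₁W₂)(W₃W₄)) with cost 10008.

10008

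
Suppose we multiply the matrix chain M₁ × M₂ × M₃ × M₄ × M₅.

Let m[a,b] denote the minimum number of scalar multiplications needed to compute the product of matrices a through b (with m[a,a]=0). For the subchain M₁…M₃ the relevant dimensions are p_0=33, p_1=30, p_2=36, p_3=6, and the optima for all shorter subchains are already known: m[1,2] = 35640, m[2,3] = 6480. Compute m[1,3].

m[1,3] = min over k∈[1,2] of m[1,k]+m[k+1,3]+p_{0}·p_k·p_{3}.
k=1: 0 + 6480 + 33·30·6 = 12420; k=2: 35640 + 0 + 33·36·6 = 42768.
Minimum: 12420 at k=1.

12420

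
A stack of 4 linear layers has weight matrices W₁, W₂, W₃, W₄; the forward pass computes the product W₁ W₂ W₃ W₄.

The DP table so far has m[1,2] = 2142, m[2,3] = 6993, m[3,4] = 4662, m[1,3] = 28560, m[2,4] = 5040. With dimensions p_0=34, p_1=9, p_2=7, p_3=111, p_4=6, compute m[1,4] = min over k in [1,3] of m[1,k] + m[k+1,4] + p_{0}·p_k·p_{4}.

m[1,4] = min over k∈[1,3] of m[1,k]+m[k+1,4]+p_{0}·p_k·p_{4}.
k=1: 0 + 5040 + 34·9·6 = 6876; k=2: 2142 + 4662 + 34·7·6 = 8232; k=3: 28560 + 0 + 34·111·6 = 51204.
Minimum: 6876 at k=1.

6876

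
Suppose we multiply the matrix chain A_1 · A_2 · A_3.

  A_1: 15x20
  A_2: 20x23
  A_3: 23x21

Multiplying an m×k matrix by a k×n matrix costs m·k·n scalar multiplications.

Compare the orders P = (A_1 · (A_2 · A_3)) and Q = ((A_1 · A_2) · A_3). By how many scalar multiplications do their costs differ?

1815

Order P = (A_1 · (A_2 · A_3)): (A_2 · A_3): 20×23 by 23×21 → 20×21, cost 20·23·21 = 9660; (A_1 · (A_2 · A_3)): 15×20 by 20×21 → 15×21, cost 15·20·21 = 6300; cumulative 15960. Total 15960.
Order Q = ((A_1 · A_2) · A_3): (A_1 · A_2): 15×20 by 20×23 → 15×23, cost 15·20·23 = 6900; ((A_1 · A_2) · A_3): 15×23 by 23×21 → 15×21, cost 15·23·21 = 7245; cumulative 14145. Total 14145.
Difference: |15960 − 14145| = 1815.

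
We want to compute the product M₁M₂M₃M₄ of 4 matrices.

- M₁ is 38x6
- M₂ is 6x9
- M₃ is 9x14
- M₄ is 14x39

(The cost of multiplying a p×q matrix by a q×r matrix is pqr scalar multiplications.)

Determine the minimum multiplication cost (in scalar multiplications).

Adjacent pairs: M₁M₂ = 38·6·9 = 2052; M₂M₃ = 6·9·14 = 756; M₃M₄ = 9·14·39 = 4914.
Length 3: M₁..M₃: k=1: 0+756+38·6·14=3948; k=2: 2052+0+38·9·14=6840 → min 3948 | M₂..M₄: k=2: 0+4914+6·9·39=7020; k=3: 756+0+6·14·39=4032 → min 4032.
Length 4: M₁..M₄: k=1: 0+4032+38·6·39=12924; k=2: 2052+4914+38·9·39=20304; k=3: 3948+0+38·14·39=24696 → min 12924.
Optimal order: (M₁((M₂M₃)M₄)) with cost 12924.

12924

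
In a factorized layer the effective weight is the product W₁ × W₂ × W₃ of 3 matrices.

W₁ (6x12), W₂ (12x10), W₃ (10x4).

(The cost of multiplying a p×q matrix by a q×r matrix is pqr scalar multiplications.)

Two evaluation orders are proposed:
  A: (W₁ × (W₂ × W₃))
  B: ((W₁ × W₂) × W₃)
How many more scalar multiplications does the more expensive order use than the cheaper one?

192

Order A = (W₁ × (W₂ × W₃)): (W₂ × W₃): 12×10 by 10×4 → 12×4, cost 12·10·4 = 480; (W₁ × (W₂ × W₃)): 6×12 by 12×4 → 6×4, cost 6·12·4 = 288; cumulative 768. Total 768.
Order B = ((W₁ × W₂) × W₃): (W₁ × W₂): 6×12 by 12×10 → 6×10, cost 6·12·10 = 720; ((W₁ × W₂) × W₃): 6×10 by 10×4 → 6×4, cost 6·10·4 = 240; cumulative 960. Total 960.
Difference: |768 − 960| = 192.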